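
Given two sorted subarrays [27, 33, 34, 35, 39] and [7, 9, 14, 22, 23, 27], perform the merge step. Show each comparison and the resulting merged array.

Merging process:

Compare 27 vs 7: take 7 from right. Merged: [7]
Compare 27 vs 9: take 9 from right. Merged: [7, 9]
Compare 27 vs 14: take 14 from right. Merged: [7, 9, 14]
Compare 27 vs 22: take 22 from right. Merged: [7, 9, 14, 22]
Compare 27 vs 23: take 23 from right. Merged: [7, 9, 14, 22, 23]
Compare 27 vs 27: take 27 from left. Merged: [7, 9, 14, 22, 23, 27]
Compare 33 vs 27: take 27 from right. Merged: [7, 9, 14, 22, 23, 27, 27]
Append remaining from left: [33, 34, 35, 39]. Merged: [7, 9, 14, 22, 23, 27, 27, 33, 34, 35, 39]

Final merged array: [7, 9, 14, 22, 23, 27, 27, 33, 34, 35, 39]
Total comparisons: 7

The merged array is [7, 9, 14, 22, 23, 27, 27, 33, 34, 35, 39], requiring 7 comparisons. The merge step runs in O(n) time where n is the total number of elements.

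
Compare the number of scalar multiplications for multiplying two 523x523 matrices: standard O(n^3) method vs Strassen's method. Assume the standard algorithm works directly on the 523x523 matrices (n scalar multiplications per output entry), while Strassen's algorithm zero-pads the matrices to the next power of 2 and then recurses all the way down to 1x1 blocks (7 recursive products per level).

Matrix multiplication for 523x523 matrices:

Strassen's algorithm requires power-of-2 dimensions. Pad 523x523 to 1024x1024 (next power of 2).

Standard algorithm: 523^3 = 143055667 multiplications
Strassen's algorithm: 7^(log2(1024)) = 7^10 = 282475249 multiplications
Difference: 143055667 - 282475249 = -139419582 (Strassen uses MORE here due to padding overhead — for small or just-over-power-of-2 n, padding can outweigh the per-level savings)

Standard: 143055667 multiplications (523^3). Strassen: 282475249 multiplications (7^10, after padding to 1024x1024). Strassen reduces 8 recursive multiplications to 7 at each level.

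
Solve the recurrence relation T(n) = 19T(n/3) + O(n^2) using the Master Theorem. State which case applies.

Master Theorem for T(n) = 19T(n/3) + O(n^2):

a = 19, b = 3, c = 2
log_b(a) = log_3(19) = 2.6801

Case 1: c = 2 < log_3(19) = 2.6801
T(n) = O(n^(log_3 19))

For T(n) = 19T(n/3) + O(n^2): log_3(19) = 2.6801. This is Case 1 of the Master Theorem (c < log_b(a), work dominated by leaves), giving O(n^(log_3 19)).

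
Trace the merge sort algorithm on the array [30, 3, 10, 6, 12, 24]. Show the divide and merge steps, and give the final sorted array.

Merge sort trace:

Split: [30, 3, 10, 6, 12, 24] -> [30, 3, 10] and [6, 12, 24]
  Split: [30, 3, 10] -> [30] and [3, 10]
    Split: [3, 10] -> [3] and [10]
    Merge: [3] + [10] -> [3, 10]
  Merge: [30] + [3, 10] -> [3, 10, 30]
  Split: [6, 12, 24] -> [6] and [12, 24]
    Split: [12, 24] -> [12] and [24]
    Merge: [12] + [24] -> [12, 24]
  Merge: [6] + [12, 24] -> [6, 12, 24]
Merge: [3, 10, 30] + [6, 12, 24] -> [3, 6, 10, 12, 24, 30]

Final sorted array: [3, 6, 10, 12, 24, 30]

The merge sort proceeds by recursively splitting the array and merging sorted halves.
After all merges, the sorted array is [3, 6, 10, 12, 24, 30].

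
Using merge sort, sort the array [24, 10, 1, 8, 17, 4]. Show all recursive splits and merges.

Merge sort trace:

Split: [24, 10, 1, 8, 17, 4] -> [24, 10, 1] and [8, 17, 4]
  Split: [24, 10, 1] -> [24] and [10, 1]
    Split: [10, 1] -> [10] and [1]
    Merge: [10] + [1] -> [1, 10]
  Merge: [24] + [1, 10] -> [1, 10, 24]
  Split: [8, 17, 4] -> [8] and [17, 4]
    Split: [17, 4] -> [17] and [4]
    Merge: [17] + [4] -> [4, 17]
  Merge: [8] + [4, 17] -> [4, 8, 17]
Merge: [1, 10, 24] + [4, 8, 17] -> [1, 4, 8, 10, 17, 24]

Final sorted array: [1, 4, 8, 10, 17, 24]

The merge sort proceeds by recursively splitting the array and merging sorted halves.
After all merges, the sorted array is [1, 4, 8, 10, 17, 24].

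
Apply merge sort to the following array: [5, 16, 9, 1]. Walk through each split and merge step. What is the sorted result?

Merge sort trace:

Split: [5, 16, 9, 1] -> [5, 16] and [9, 1]
  Split: [5, 16] -> [5] and [16]
  Merge: [5] + [16] -> [5, 16]
  Split: [9, 1] -> [9] and [1]
  Merge: [9] + [1] -> [1, 9]
Merge: [5, 16] + [1, 9] -> [1, 5, 9, 16]

Final sorted array: [1, 5, 9, 16]

The merge sort proceeds by recursively splitting the array and merging sorted halves.
After all merges, the sorted array is [1, 5, 9, 16].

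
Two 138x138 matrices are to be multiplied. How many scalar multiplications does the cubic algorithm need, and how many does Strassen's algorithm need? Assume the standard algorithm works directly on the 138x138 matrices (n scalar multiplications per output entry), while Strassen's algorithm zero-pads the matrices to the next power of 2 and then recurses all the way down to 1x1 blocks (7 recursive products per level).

Matrix multiplication for 138x138 matrices:

Strassen's algorithm requires power-of-2 dimensions. Pad 138x138 to 256x256 (next power of 2).

Standard algorithm: 138^3 = 2628072 multiplications
Strassen's algorithm: 7^(log2(256)) = 7^8 = 5764801 multiplications
Difference: 2628072 - 5764801 = -3136729 (Strassen uses MORE here due to padding overhead — for small or just-over-power-of-2 n, padding can outweigh the per-level savings)

Standard: 2628072 multiplications (138^3). Strassen: 5764801 multiplications (7^8, after padding to 256x256). Strassen reduces 8 recursive multiplications to 7 at each level.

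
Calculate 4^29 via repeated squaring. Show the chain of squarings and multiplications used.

Computing 4^29 by squaring (build up from 4^1; each line after the first costs one multiplication):

4^1 = 4
4^2 = (4^1)^2 = 4^2 = 16
4^3 = 4 * 4^2 = 4 * 16 = 64
4^6 = (4^3)^2 = 64^2 = 4096
4^7 = 4 * 4^6 = 4 * 4096 = 16384
4^14 = (4^7)^2 = 16384^2 = 268435456
4^28 = (4^14)^2 = 268435456^2 = 72057594037927936
4^29 = 4 * 4^28 = 4 * 72057594037927936 = 288230376151711744

Result: 288230376151711744
Multiplications needed: 7 (7 lines after 4^1)

4^29 = 288230376151711744. Using exponentiation by squaring, this requires 7 multiplications. The key idea: if the exponent is even, square the half-power; if odd, multiply by the base once.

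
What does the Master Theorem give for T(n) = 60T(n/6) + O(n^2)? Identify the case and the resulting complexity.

Master Theorem for T(n) = 60T(n/6) + O(n^2):

a = 60, b = 6, c = 2
log_b(a) = log_6(60) = 2.2851

Case 1: c = 2 < log_6(60) = 2.2851
T(n) = O(n^(log_6 60))

For T(n) = 60T(n/6) + O(n^2): log_6(60) = 2.2851. This is Case 1 of the Master Theorem (c < log_b(a), work dominated by leaves), giving O(n^(log_6 60)).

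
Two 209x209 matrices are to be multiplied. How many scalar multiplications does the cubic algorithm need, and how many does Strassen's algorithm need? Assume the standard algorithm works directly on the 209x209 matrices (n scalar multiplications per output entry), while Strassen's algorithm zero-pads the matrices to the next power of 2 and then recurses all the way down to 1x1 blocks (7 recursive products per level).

Matrix multiplication for 209x209 matrices:

Strassen's algorithm requires power-of-2 dimensions. Pad 209x209 to 256x256 (next power of 2).

Standard algorithm: 209^3 = 9129329 multiplications
Strassen's algorithm: 7^(log2(256)) = 7^8 = 5764801 multiplications
Savings: 9129329 - 5764801 = 3364528 multiplications

Standard: 9129329 multiplications (209^3). Strassen: 5764801 multiplications (7^8, after padding to 256x256). Strassen reduces 8 recursive multiplications to 7 at each level.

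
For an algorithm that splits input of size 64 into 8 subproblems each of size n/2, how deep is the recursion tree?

For divide and conquer with division factor 2:

Problem sizes at each level:
Level 0: 64
Level 1: 32
Level 2: 16
Level 3: 8
Level 4: 4
Level 5: 2
Level 6: 1

The root is level 0 and the size-1 base case is level 6 (the tree spans levels 0 through 6, i.e. 7 levels counting the root), so the depth is the number of divisions: log_2(64) = 6

The recursion tree depth is log_2(64) = 6. At each level, the problem size is divided by 2, so it takes 6 divisions to reduce to a base case of size 1. The algorithm makes 8 recursive calls at each level.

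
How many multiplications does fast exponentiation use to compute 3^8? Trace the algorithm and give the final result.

Computing 3^8 by squaring (build up from 3^1; each line after the first costs one multiplication):

3^1 = 3
3^2 = (3^1)^2 = 3^2 = 9
3^4 = (3^2)^2 = 9^2 = 81
3^8 = (3^4)^2 = 81^2 = 6561

Result: 6561
Multiplications needed: 3 (3 lines after 3^1)

3^8 = 6561. Using exponentiation by squaring, this requires 3 multiplications. The key idea: if the exponent is even, square the half-power; if odd, multiply by the base once.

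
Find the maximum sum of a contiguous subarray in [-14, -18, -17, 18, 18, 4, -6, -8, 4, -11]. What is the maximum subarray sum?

Using Kadane's algorithm on [-14, -18, -17, 18, 18, 4, -6, -8, 4, -11]:

Scanning through the array:
Position 1 (value -18): max_ending_here = -18, max_so_far = -14
Position 2 (value -17): max_ending_here = -17, max_so_far = -14
Position 3 (value 18): max_ending_here = 18, max_so_far = 18
Position 4 (value 18): max_ending_here = 36, max_so_far = 36
Position 5 (value 4): max_ending_here = 40, max_so_far = 40
Position 6 (value -6): max_ending_here = 34, max_so_far = 40
Position 7 (value -8): max_ending_here = 26, max_so_far = 40
Position 8 (value 4): max_ending_here = 30, max_so_far = 40
Position 9 (value -11): max_ending_here = 19, max_so_far = 40

Maximum subarray: [18, 18, 4]
Maximum sum: 40

The maximum subarray is [18, 18, 4] with sum 40. This subarray runs from index 3 to index 5.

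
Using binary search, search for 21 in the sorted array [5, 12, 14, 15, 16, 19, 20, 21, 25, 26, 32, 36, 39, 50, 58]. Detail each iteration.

Binary search for 21 in [5, 12, 14, 15, 16, 19, 20, 21, 25, 26, 32, 36, 39, 50, 58]:

lo=0, hi=14, mid=7, arr[mid]=21 -> Found target at index 7!

Binary search finds 21 at index 7 after 1 comparisons. The search repeatedly halves the search space by comparing with the middle element.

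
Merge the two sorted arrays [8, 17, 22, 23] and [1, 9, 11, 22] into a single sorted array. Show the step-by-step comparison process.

Merging process:

Compare 8 vs 1: take 1 from right. Merged: [1]
Compare 8 vs 9: take 8 from left. Merged: [1, 8]
Compare 17 vs 9: take 9 from right. Merged: [1, 8, 9]
Compare 17 vs 11: take 11 from right. Merged: [1, 8, 9, 11]
Compare 17 vs 22: take 17 from left. Merged: [1, 8, 9, 11, 17]
Compare 22 vs 22: take 22 from left. Merged: [1, 8, 9, 11, 17, 22]
Compare 23 vs 22: take 22 from right. Merged: [1, 8, 9, 11, 17, 22, 22]
Append remaining from left: [23]. Merged: [1, 8, 9, 11, 17, 22, 22, 23]

Final merged array: [1, 8, 9, 11, 17, 22, 22, 23]
Total comparisons: 7

The merged array is [1, 8, 9, 11, 17, 22, 22, 23], requiring 7 comparisons. The merge step runs in O(n) time where n is the total number of elements.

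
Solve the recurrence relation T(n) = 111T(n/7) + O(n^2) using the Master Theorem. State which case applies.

Master Theorem for T(n) = 111T(n/7) + O(n^2):

a = 111, b = 7, c = 2
log_b(a) = log_7(111) = 2.4202

Case 1: c = 2 < log_7(111) = 2.4202
T(n) = O(n^(log_7 111))

For T(n) = 111T(n/7) + O(n^2): log_7(111) = 2.4202. This is Case 1 of the Master Theorem (c < log_b(a), work dominated by leaves), giving O(n^(log_7 111)).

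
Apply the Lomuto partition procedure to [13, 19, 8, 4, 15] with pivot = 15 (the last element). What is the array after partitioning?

Lomuto partition with pivot = 15:

Initial array: [13, 19, 8, 4, 15]

arr[0]=13 <= 15: swap with position 0, array becomes [13, 19, 8, 4, 15]
arr[1]=19 > 15: no swap
arr[2]=8 <= 15: swap with position 1, array becomes [13, 8, 19, 4, 15]
arr[3]=4 <= 15: swap with position 2, array becomes [13, 8, 4, 19, 15]

Place pivot at position 3: [13, 8, 4, 15, 19]
Pivot position: 3

After partitioning with pivot 15, the array becomes [13, 8, 4, 15, 19]. The pivot is placed at index 3. All elements to the left of the pivot are <= 15, and all elements to the right are > 15.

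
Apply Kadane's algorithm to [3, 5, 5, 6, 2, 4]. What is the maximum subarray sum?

Using Kadane's algorithm on [3, 5, 5, 6, 2, 4]:

Scanning through the array:
Position 1 (value 5): max_ending_here = 8, max_so_far = 8
Position 2 (value 5): max_ending_here = 13, max_so_far = 13
Position 3 (value 6): max_ending_here = 19, max_so_far = 19
Position 4 (value 2): max_ending_here = 21, max_so_far = 21
Position 5 (value 4): max_ending_here = 25, max_so_far = 25

Maximum subarray: [3, 5, 5, 6, 2, 4]
Maximum sum: 25

The maximum subarray is [3, 5, 5, 6, 2, 4] with sum 25. This subarray runs from index 0 to index 5.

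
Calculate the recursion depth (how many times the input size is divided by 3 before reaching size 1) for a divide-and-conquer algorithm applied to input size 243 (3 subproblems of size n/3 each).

For divide and conquer with division factor 3:

Problem sizes at each level:
Level 0: 243
Level 1: 81
Level 2: 27
Level 3: 9
Level 4: 3
Level 5: 1

The root is level 0 and the size-1 base case is level 5 (the tree spans levels 0 through 5, i.e. 6 levels counting the root), so the depth is the number of divisions: log_3(243) = 5

The recursion tree depth is log_3(243) = 5. At each level, the problem size is divided by 3, so it takes 5 divisions to reduce to a base case of size 1. The algorithm makes 3 recursive calls at each level.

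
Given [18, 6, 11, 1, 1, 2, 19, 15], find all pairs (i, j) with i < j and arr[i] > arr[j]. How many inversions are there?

Finding inversions in [18, 6, 11, 1, 1, 2, 19, 15]:

(0, 1): arr[0]=18 > arr[1]=6
(0, 2): arr[0]=18 > arr[2]=11
(0, 3): arr[0]=18 > arr[3]=1
(0, 4): arr[0]=18 > arr[4]=1
(0, 5): arr[0]=18 > arr[5]=2
(0, 7): arr[0]=18 > arr[7]=15
(1, 3): arr[1]=6 > arr[3]=1
(1, 4): arr[1]=6 > arr[4]=1
(1, 5): arr[1]=6 > arr[5]=2
(2, 3): arr[2]=11 > arr[3]=1
(2, 4): arr[2]=11 > arr[4]=1
(2, 5): arr[2]=11 > arr[5]=2
(6, 7): arr[6]=19 > arr[7]=15

Total inversions: 13

The array has 13 inversion(s): (0,1), (0,2), (0,3), (0,4), (0,5), (0,7), (1,3), (1,4), (1,5), (2,3), (2,4), (2,5), (6,7). Each pair (i,j) satisfies i < j and arr[i] > arr[j].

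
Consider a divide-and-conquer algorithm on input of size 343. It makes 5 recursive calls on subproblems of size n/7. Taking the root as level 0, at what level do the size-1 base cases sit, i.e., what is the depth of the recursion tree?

For divide and conquer with division factor 7:

Problem sizes at each level:
Level 0: 343
Level 1: 49
Level 2: 7
Level 3: 1

The root is level 0 and the size-1 base case is level 3 (the tree spans levels 0 through 3, i.e. 4 levels counting the root), so the depth is the number of divisions: log_7(343) = 3

The recursion tree depth is log_7(343) = 3. At each level, the problem size is divided by 7, so it takes 3 divisions to reduce to a base case of size 1. The algorithm makes 5 recursive calls at each level.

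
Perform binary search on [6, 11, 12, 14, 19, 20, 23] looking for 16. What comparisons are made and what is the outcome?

Binary search for 16 in [6, 11, 12, 14, 19, 20, 23]:

lo=0, hi=6, mid=3, arr[mid]=14 -> 14 < 16, search right half
lo=4, hi=6, mid=5, arr[mid]=20 -> 20 > 16, search left half
lo=4, hi=4, mid=4, arr[mid]=19 -> 19 > 16, search left half
lo=4 > hi=3, target 16 not found

Binary search determines that 16 is not in the array after 3 comparisons. The search space was exhausted without finding the target.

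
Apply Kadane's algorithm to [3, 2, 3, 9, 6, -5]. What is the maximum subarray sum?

Using Kadane's algorithm on [3, 2, 3, 9, 6, -5]:

Scanning through the array:
Position 1 (value 2): max_ending_here = 5, max_so_far = 5
Position 2 (value 3): max_ending_here = 8, max_so_far = 8
Position 3 (value 9): max_ending_here = 17, max_so_far = 17
Position 4 (value 6): max_ending_here = 23, max_so_far = 23
Position 5 (value -5): max_ending_here = 18, max_so_far = 23

Maximum subarray: [3, 2, 3, 9, 6]
Maximum sum: 23

The maximum subarray is [3, 2, 3, 9, 6] with sum 23. This subarray runs from index 0 to index 4.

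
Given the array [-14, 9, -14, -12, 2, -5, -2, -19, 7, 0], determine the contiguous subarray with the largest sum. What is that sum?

Using Kadane's algorithm on [-14, 9, -14, -12, 2, -5, -2, -19, 7, 0]:

Scanning through the array:
Position 1 (value 9): max_ending_here = 9, max_so_far = 9
Position 2 (value -14): max_ending_here = -5, max_so_far = 9
Position 3 (value -12): max_ending_here = -12, max_so_far = 9
Position 4 (value 2): max_ending_here = 2, max_so_far = 9
Position 5 (value -5): max_ending_here = -3, max_so_far = 9
Position 6 (value -2): max_ending_here = -2, max_so_far = 9
Position 7 (value -19): max_ending_here = -19, max_so_far = 9
Position 8 (value 7): max_ending_here = 7, max_so_far = 9
Position 9 (value 0): max_ending_here = 7, max_so_far = 9

Maximum subarray: [9]
Maximum sum: 9

The maximum subarray is [9] with sum 9. This subarray runs from index 1 to index 1.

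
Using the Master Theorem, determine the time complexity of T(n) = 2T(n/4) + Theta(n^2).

Master Theorem for T(n) = 2T(n/4) + O(n^2):

a = 2, b = 4, c = 2
log_b(a) = log_4(2) = 0.5000

Case 3: c = 2 > log_4(2) = 0.5000
T(n) = O(n^2) = O(n^2)

For T(n) = 2T(n/4) + O(n^2): log_4(2) = 0.5000. This is Case 3 of the Master Theorem (c > log_b(a), work dominated by root), giving O(n^2).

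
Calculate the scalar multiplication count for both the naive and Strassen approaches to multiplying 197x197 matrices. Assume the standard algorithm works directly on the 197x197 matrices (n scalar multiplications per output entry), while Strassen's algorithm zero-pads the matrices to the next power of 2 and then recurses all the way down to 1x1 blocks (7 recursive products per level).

Matrix multiplication for 197x197 matrices:

Strassen's algorithm requires power-of-2 dimensions. Pad 197x197 to 256x256 (next power of 2).

Standard algorithm: 197^3 = 7645373 multiplications
Strassen's algorithm: 7^(log2(256)) = 7^8 = 5764801 multiplications
Savings: 7645373 - 5764801 = 1880572 multiplications

Standard: 7645373 multiplications (197^3). Strassen: 5764801 multiplications (7^8, after padding to 256x256). Strassen reduces 8 recursive multiplications to 7 at each level.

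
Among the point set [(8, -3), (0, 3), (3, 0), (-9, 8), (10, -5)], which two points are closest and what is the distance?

Computing all pairwise distances among 5 points:

d((8, -3), (0, 3)) = 10.0
d((8, -3), (3, 0)) = 5.831
d((8, -3), (-9, 8)) = 20.2485
d((8, -3), (10, -5)) = 2.8284 <-- minimum
d((0, 3), (3, 0)) = 4.2426
d((0, 3), (-9, 8)) = 10.2956
d((0, 3), (10, -5)) = 12.8062
d((3, 0), (-9, 8)) = 14.4222
d((3, 0), (10, -5)) = 8.6023
d((-9, 8), (10, -5)) = 23.0217

Closest pair: (8, -3) and (10, -5) with distance 2.8284

The closest pair is (8, -3) and (10, -5) with Euclidean distance 2.8284. For 5 points, brute-force pairwise comparison is shown above. For large n, the divide-and-conquer algorithm (sort by x, recurse on halves, check the dividing strip) achieves O(n log n).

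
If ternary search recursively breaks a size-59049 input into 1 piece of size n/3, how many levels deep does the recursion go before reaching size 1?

For divide and conquer with division factor 3:

Problem sizes at each level:
Level 0: 59049
Level 1: 19683
Level 2: 6561
Level 3: 2187
Level 4: 729
Level 5: 243
Level 6: 81
Level 7: 27
Level 8: 9
Level 9: 3
Level 10: 1

The root is level 0 and the size-1 base case is level 10 (the tree spans levels 0 through 10, i.e. 11 levels counting the root), so the depth is the number of divisions: log_3(59049) = 10

The recursion tree depth is log_3(59049) = 10. At each level, the problem size is divided by 3, so it takes 10 divisions to reduce to a base case of size 1. The algorithm makes 1 recursive call at each level.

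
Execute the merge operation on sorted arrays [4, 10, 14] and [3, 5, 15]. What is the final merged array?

Merging process:

Compare 4 vs 3: take 3 from right. Merged: [3]
Compare 4 vs 5: take 4 from left. Merged: [3, 4]
Compare 10 vs 5: take 5 from right. Merged: [3, 4, 5]
Compare 10 vs 15: take 10 from left. Merged: [3, 4, 5, 10]
Compare 14 vs 15: take 14 from left. Merged: [3, 4, 5, 10, 14]
Append remaining from right: [15]. Merged: [3, 4, 5, 10, 14, 15]

Final merged array: [3, 4, 5, 10, 14, 15]
Total comparisons: 5

The merged array is [3, 4, 5, 10, 14, 15], requiring 5 comparisons. The merge step runs in O(n) time where n is the total number of elements.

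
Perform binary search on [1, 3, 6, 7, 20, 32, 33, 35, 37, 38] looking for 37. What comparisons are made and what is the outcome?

Binary search for 37 in [1, 3, 6, 7, 20, 32, 33, 35, 37, 38]:

lo=0, hi=9, mid=4, arr[mid]=20 -> 20 < 37, search right half
lo=5, hi=9, mid=7, arr[mid]=35 -> 35 < 37, search right half
lo=8, hi=9, mid=8, arr[mid]=37 -> Found target at index 8!

Binary search finds 37 at index 8 after 3 comparisons. The search repeatedly halves the search space by comparing with the middle element.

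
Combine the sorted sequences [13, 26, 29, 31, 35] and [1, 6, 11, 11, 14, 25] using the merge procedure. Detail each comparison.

Merging process:

Compare 13 vs 1: take 1 from right. Merged: [1]
Compare 13 vs 6: take 6 from right. Merged: [1, 6]
Compare 13 vs 11: take 11 from right. Merged: [1, 6, 11]
Compare 13 vs 11: take 11 from right. Merged: [1, 6, 11, 11]
Compare 13 vs 14: take 13 from left. Merged: [1, 6, 11, 11, 13]
Compare 26 vs 14: take 14 from right. Merged: [1, 6, 11, 11, 13, 14]
Compare 26 vs 25: take 25 from right. Merged: [1, 6, 11, 11, 13, 14, 25]
Append remaining from left: [26, 29, 31, 35]. Merged: [1, 6, 11, 11, 13, 14, 25, 26, 29, 31, 35]

Final merged array: [1, 6, 11, 11, 13, 14, 25, 26, 29, 31, 35]
Total comparisons: 7

The merged array is [1, 6, 11, 11, 13, 14, 25, 26, 29, 31, 35], requiring 7 comparisons. The merge step runs in O(n) time where n is the total number of elements.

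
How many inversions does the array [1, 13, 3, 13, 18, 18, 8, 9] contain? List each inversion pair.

Finding inversions in [1, 13, 3, 13, 18, 18, 8, 9]:

(1, 2): arr[1]=13 > arr[2]=3
(1, 6): arr[1]=13 > arr[6]=8
(1, 7): arr[1]=13 > arr[7]=9
(3, 6): arr[3]=13 > arr[6]=8
(3, 7): arr[3]=13 > arr[7]=9
(4, 6): arr[4]=18 > arr[6]=8
(4, 7): arr[4]=18 > arr[7]=9
(5, 6): arr[5]=18 > arr[6]=8
(5, 7): arr[5]=18 > arr[7]=9

Total inversions: 9

The array has 9 inversion(s): (1,2), (1,6), (1,7), (3,6), (3,7), (4,6), (4,7), (5,6), (5,7). Each pair (i,j) satisfies i < j and arr[i] > arr[j].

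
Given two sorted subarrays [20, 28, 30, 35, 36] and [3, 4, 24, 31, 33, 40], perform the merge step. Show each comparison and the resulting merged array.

Merging process:

Compare 20 vs 3: take 3 from right. Merged: [3]
Compare 20 vs 4: take 4 from right. Merged: [3, 4]
Compare 20 vs 24: take 20 from left. Merged: [3, 4, 20]
Compare 28 vs 24: take 24 from right. Merged: [3, 4, 20, 24]
Compare 28 vs 31: take 28 from left. Merged: [3, 4, 20, 24, 28]
Compare 30 vs 31: take 30 from left. Merged: [3, 4, 20, 24, 28, 30]
Compare 35 vs 31: take 31 from right. Merged: [3, 4, 20, 24, 28, 30, 31]
Compare 35 vs 33: take 33 from right. Merged: [3, 4, 20, 24, 28, 30, 31, 33]
Compare 35 vs 40: take 35 from left. Merged: [3, 4, 20, 24, 28, 30, 31, 33, 35]
Compare 36 vs 40: take 36 from left. Merged: [3, 4, 20, 24, 28, 30, 31, 33, 35, 36]
Append remaining from right: [40]. Merged: [3, 4, 20, 24, 28, 30, 31, 33, 35, 36, 40]

Final merged array: [3, 4, 20, 24, 28, 30, 31, 33, 35, 36, 40]
Total comparisons: 10

The merged array is [3, 4, 20, 24, 28, 30, 31, 33, 35, 36, 40], requiring 10 comparisons. The merge step runs in O(n) time where n is the total number of elements.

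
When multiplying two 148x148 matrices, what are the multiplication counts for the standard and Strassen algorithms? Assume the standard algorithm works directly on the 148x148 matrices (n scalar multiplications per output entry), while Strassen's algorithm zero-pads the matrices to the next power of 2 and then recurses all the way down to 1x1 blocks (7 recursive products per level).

Matrix multiplication for 148x148 matrices:

Strassen's algorithm requires power-of-2 dimensions. Pad 148x148 to 256x256 (next power of 2).

Standard algorithm: 148^3 = 3241792 multiplications
Strassen's algorithm: 7^(log2(256)) = 7^8 = 5764801 multiplications
Difference: 3241792 - 5764801 = -2523009 (Strassen uses MORE here due to padding overhead — for small or just-over-power-of-2 n, padding can outweigh the per-level savings)

Standard: 3241792 multiplications (148^3). Strassen: 5764801 multiplications (7^8, after padding to 256x256). Strassen reduces 8 recursive multiplications to 7 at each level.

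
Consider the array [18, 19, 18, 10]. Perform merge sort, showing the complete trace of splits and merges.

Merge sort trace:

Split: [18, 19, 18, 10] -> [18, 19] and [18, 10]
  Split: [18, 19] -> [18] and [19]
  Merge: [18] + [19] -> [18, 19]
  Split: [18, 10] -> [18] and [10]
  Merge: [18] + [10] -> [10, 18]
Merge: [18, 19] + [10, 18] -> [10, 18, 18, 19]

Final sorted array: [10, 18, 18, 19]

The merge sort proceeds by recursively splitting the array and merging sorted halves.
After all merges, the sorted array is [10, 18, 18, 19].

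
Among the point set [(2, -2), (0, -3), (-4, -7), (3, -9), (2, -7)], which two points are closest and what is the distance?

Computing all pairwise distances among 5 points:

d((2, -2), (0, -3)) = 2.2361 <-- minimum
d((2, -2), (-4, -7)) = 7.8102
d((2, -2), (3, -9)) = 7.0711
d((2, -2), (2, -7)) = 5.0
d((0, -3), (-4, -7)) = 5.6569
d((0, -3), (3, -9)) = 6.7082
d((0, -3), (2, -7)) = 4.4721
d((-4, -7), (3, -9)) = 7.2801
d((-4, -7), (2, -7)) = 6.0
d((3, -9), (2, -7)) = 2.2361 <-- minimum

Minimum distance: 2.2361 (tie among 2 pairs: (2, -2) and (0, -3); (3, -9) and (2, -7))

The minimum Euclidean distance is 2.2361. There is a tie: 2 pairs achieve this minimum — (2, -2) and (0, -3); (3, -9) and (2, -7). Any of these is a valid closest pair. For 5 points, brute-force pairwise comparison is shown above. For large n, the divide-and-conquer algorithm (sort by x, recurse on halves, check the dividing strip) achieves O(n log n).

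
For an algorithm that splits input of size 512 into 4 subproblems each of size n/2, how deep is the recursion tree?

For divide and conquer with division factor 2:

Problem sizes at each level:
Level 0: 512
Level 1: 256
Level 2: 128
Level 3: 64
Level 4: 32
Level 5: 16
Level 6: 8
Level 7: 4
Level 8: 2
Level 9: 1

The root is level 0 and the size-1 base case is level 9 (the tree spans levels 0 through 9, i.e. 10 levels counting the root), so the depth is the number of divisions: log_2(512) = 9

The recursion tree depth is log_2(512) = 9. At each level, the problem size is divided by 2, so it takes 9 divisions to reduce to a base case of size 1. The algorithm makes 4 recursive calls at each level.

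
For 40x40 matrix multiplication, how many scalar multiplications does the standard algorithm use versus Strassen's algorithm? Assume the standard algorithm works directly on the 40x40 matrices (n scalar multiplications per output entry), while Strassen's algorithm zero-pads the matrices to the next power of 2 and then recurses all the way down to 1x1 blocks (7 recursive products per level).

Matrix multiplication for 40x40 matrices:

Strassen's algorithm requires power-of-2 dimensions. Pad 40x40 to 64x64 (next power of 2).

Standard algorithm: 40^3 = 64000 multiplications
Strassen's algorithm: 7^(log2(64)) = 7^6 = 117649 multiplications
Difference: 64000 - 117649 = -53649 (Strassen uses MORE here due to padding overhead — for small or just-over-power-of-2 n, padding can outweigh the per-level savings)

Standard: 64000 multiplications (40^3). Strassen: 117649 multiplications (7^6, after padding to 64x64). Strassen reduces 8 recursive multiplications to 7 at each level.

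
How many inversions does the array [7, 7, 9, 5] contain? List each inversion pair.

Finding inversions in [7, 7, 9, 5]:

(0, 3): arr[0]=7 > arr[3]=5
(1, 3): arr[1]=7 > arr[3]=5
(2, 3): arr[2]=9 > arr[3]=5

Total inversions: 3

The array has 3 inversion(s): (0,3), (1,3), (2,3). Each pair (i,j) satisfies i < j and arr[i] > arr[j].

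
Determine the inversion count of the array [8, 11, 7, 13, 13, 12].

Finding inversions in [8, 11, 7, 13, 13, 12]:

(0, 2): arr[0]=8 > arr[2]=7
(1, 2): arr[1]=11 > arr[2]=7
(3, 5): arr[3]=13 > arr[5]=12
(4, 5): arr[4]=13 > arr[5]=12

Total inversions: 4

The array has 4 inversion(s): (0,2), (1,2), (3,5), (4,5). Each pair (i,j) satisfies i < j and arr[i] > arr[j].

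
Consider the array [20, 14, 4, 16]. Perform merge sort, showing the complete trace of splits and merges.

Merge sort trace:

Split: [20, 14, 4, 16] -> [20, 14] and [4, 16]
  Split: [20, 14] -> [20] and [14]
  Merge: [20] + [14] -> [14, 20]
  Split: [4, 16] -> [4] and [16]
  Merge: [4] + [16] -> [4, 16]
Merge: [14, 20] + [4, 16] -> [4, 14, 16, 20]

Final sorted array: [4, 14, 16, 20]

The merge sort proceeds by recursively splitting the array and merging sorted halves.
After all merges, the sorted array is [4, 14, 16, 20].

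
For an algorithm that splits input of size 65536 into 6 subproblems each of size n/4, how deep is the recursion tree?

For divide and conquer with division factor 4:

Problem sizes at each level:
Level 0: 65536
Level 1: 16384
Level 2: 4096
Level 3: 1024
Level 4: 256
Level 5: 64
Level 6: 16
Level 7: 4
Level 8: 1

The root is level 0 and the size-1 base case is level 8 (the tree spans levels 0 through 8, i.e. 9 levels counting the root), so the depth is the number of divisions: log_4(65536) = 8

The recursion tree depth is log_4(65536) = 8. At each level, the problem size is divided by 4, so it takes 8 divisions to reduce to a base case of size 1. The algorithm makes 6 recursive calls at each level.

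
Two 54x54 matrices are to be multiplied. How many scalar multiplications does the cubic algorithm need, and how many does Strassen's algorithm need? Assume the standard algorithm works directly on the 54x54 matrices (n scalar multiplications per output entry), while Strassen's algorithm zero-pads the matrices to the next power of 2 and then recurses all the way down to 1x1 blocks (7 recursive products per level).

Matrix multiplication for 54x54 matrices:

Strassen's algorithm requires power-of-2 dimensions. Pad 54x54 to 64x64 (next power of 2).

Standard algorithm: 54^3 = 157464 multiplications
Strassen's algorithm: 7^(log2(64)) = 7^6 = 117649 multiplications
Savings: 157464 - 117649 = 39815 multiplications

Standard: 157464 multiplications (54^3). Strassen: 117649 multiplications (7^6, after padding to 64x64). Strassen reduces 8 recursive multiplications to 7 at each level.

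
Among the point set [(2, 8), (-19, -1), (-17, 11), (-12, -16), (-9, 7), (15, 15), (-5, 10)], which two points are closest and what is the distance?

Computing all pairwise distances among 7 points:

d((2, 8), (-19, -1)) = 22.8473
d((2, 8), (-17, 11)) = 19.2354
d((2, 8), (-12, -16)) = 27.7849
d((2, 8), (-9, 7)) = 11.0454
d((2, 8), (15, 15)) = 14.7648
d((2, 8), (-5, 10)) = 7.2801
d((-19, -1), (-17, 11)) = 12.1655
d((-19, -1), (-12, -16)) = 16.5529
d((-19, -1), (-9, 7)) = 12.8062
d((-19, -1), (15, 15)) = 37.5766
d((-19, -1), (-5, 10)) = 17.8045
d((-17, 11), (-12, -16)) = 27.4591
d((-17, 11), (-9, 7)) = 8.9443
d((-17, 11), (15, 15)) = 32.249
d((-17, 11), (-5, 10)) = 12.0416
d((-12, -16), (-9, 7)) = 23.1948
d((-12, -16), (15, 15)) = 41.1096
d((-12, -16), (-5, 10)) = 26.9258
d((-9, 7), (15, 15)) = 25.2982
d((-9, 7), (-5, 10)) = 5.0 <-- minimum
d((15, 15), (-5, 10)) = 20.6155

Closest pair: (-9, 7) and (-5, 10) with distance 5.0

The closest pair is (-9, 7) and (-5, 10) with Euclidean distance 5.0. For 7 points, brute-force pairwise comparison is shown above. For large n, the divide-and-conquer algorithm (sort by x, recurse on halves, check the dividing strip) achieves O(n log n).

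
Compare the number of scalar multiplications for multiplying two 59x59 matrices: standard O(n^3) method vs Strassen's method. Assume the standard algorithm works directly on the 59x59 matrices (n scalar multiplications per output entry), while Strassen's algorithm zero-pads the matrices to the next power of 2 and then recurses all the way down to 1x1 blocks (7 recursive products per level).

Matrix multiplication for 59x59 matrices:

Strassen's algorithm requires power-of-2 dimensions. Pad 59x59 to 64x64 (next power of 2).

Standard algorithm: 59^3 = 205379 multiplications
Strassen's algorithm: 7^(log2(64)) = 7^6 = 117649 multiplications
Savings: 205379 - 117649 = 87730 multiplications

Standard: 205379 multiplications (59^3). Strassen: 117649 multiplications (7^6, after padding to 64x64). Strassen reduces 8 recursive multiplications to 7 at each level.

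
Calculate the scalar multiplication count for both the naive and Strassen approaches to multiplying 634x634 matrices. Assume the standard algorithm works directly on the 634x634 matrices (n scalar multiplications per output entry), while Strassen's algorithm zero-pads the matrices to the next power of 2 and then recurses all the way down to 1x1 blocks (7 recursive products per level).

Matrix multiplication for 634x634 matrices:

Strassen's algorithm requires power-of-2 dimensions. Pad 634x634 to 1024x1024 (next power of 2).

Standard algorithm: 634^3 = 254840104 multiplications
Strassen's algorithm: 7^(log2(1024)) = 7^10 = 282475249 multiplications
Difference: 254840104 - 282475249 = -27635145 (Strassen uses MORE here due to padding overhead — for small or just-over-power-of-2 n, padding can outweigh the per-level savings)

Standard: 254840104 multiplications (634^3). Strassen: 282475249 multiplications (7^10, after padding to 1024x1024). Strassen reduces 8 recursive multiplications to 7 at each level.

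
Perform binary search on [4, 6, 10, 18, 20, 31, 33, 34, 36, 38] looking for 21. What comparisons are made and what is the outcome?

Binary search for 21 in [4, 6, 10, 18, 20, 31, 33, 34, 36, 38]:

lo=0, hi=9, mid=4, arr[mid]=20 -> 20 < 21, search right half
lo=5, hi=9, mid=7, arr[mid]=34 -> 34 > 21, search left half
lo=5, hi=6, mid=5, arr[mid]=31 -> 31 > 21, search left half
lo=5 > hi=4, target 21 not found

Binary search determines that 21 is not in the array after 3 comparisons. The search space was exhausted without finding the target.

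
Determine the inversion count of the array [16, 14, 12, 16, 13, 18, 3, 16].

Finding inversions in [16, 14, 12, 16, 13, 18, 3, 16]:

(0, 1): arr[0]=16 > arr[1]=14
(0, 2): arr[0]=16 > arr[2]=12
(0, 4): arr[0]=16 > arr[4]=13
(0, 6): arr[0]=16 > arr[6]=3
(1, 2): arr[1]=14 > arr[2]=12
(1, 4): arr[1]=14 > arr[4]=13
(1, 6): arr[1]=14 > arr[6]=3
(2, 6): arr[2]=12 > arr[6]=3
(3, 4): arr[3]=16 > arr[4]=13
(3, 6): arr[3]=16 > arr[6]=3
(4, 6): arr[4]=13 > arr[6]=3
(5, 6): arr[5]=18 > arr[6]=3
(5, 7): arr[5]=18 > arr[7]=16

Total inversions: 13

The array has 13 inversion(s): (0,1), (0,2), (0,4), (0,6), (1,2), (1,4), (1,6), (2,6), (3,4), (3,6), (4,6), (5,6), (5,7). Each pair (i,j) satisfies i < j and arr[i] > arr[j].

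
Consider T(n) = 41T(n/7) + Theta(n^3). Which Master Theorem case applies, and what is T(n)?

Master Theorem for T(n) = 41T(n/7) + O(n^3):

a = 41, b = 7, c = 3
log_b(a) = log_7(41) = 1.9084

Case 3: c = 3 > log_7(41) = 1.9084
T(n) = O(n^3) = O(n^3)

For T(n) = 41T(n/7) + O(n^3): log_7(41) = 1.9084. This is Case 3 of the Master Theorem (c > log_b(a), work dominated by root), giving O(n^3).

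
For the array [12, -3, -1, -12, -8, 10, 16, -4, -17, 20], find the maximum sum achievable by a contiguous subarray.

Using Kadane's algorithm on [12, -3, -1, -12, -8, 10, 16, -4, -17, 20]:

Scanning through the array:
Position 1 (value -3): max_ending_here = 9, max_so_far = 12
Position 2 (value -1): max_ending_here = 8, max_so_far = 12
Position 3 (value -12): max_ending_here = -4, max_so_far = 12
Position 4 (value -8): max_ending_here = -8, max_so_far = 12
Position 5 (value 10): max_ending_here = 10, max_so_far = 12
Position 6 (value 16): max_ending_here = 26, max_so_far = 26
Position 7 (value -4): max_ending_here = 22, max_so_far = 26
Position 8 (value -17): max_ending_here = 5, max_so_far = 26
Position 9 (value 20): max_ending_here = 25, max_so_far = 26

Maximum subarray: [10, 16]
Maximum sum: 26

The maximum subarray is [10, 16] with sum 26. This subarray runs from index 5 to index 6.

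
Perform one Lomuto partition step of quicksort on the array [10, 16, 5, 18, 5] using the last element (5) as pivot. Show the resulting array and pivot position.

Lomuto partition with pivot = 5:

Initial array: [10, 16, 5, 18, 5]

arr[0]=10 > 5: no swap
arr[1]=16 > 5: no swap
arr[2]=5 <= 5: swap with position 0, array becomes [5, 16, 10, 18, 5]
arr[3]=18 > 5: no swap

Place pivot at position 1: [5, 5, 10, 18, 16]
Pivot position: 1

After partitioning with pivot 5, the array becomes [5, 5, 10, 18, 16]. The pivot is placed at index 1. All elements to the left of the pivot are <= 5, and all elements to the right are > 5.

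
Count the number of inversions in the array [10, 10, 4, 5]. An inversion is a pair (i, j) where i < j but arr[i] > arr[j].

Finding inversions in [10, 10, 4, 5]:

(0, 2): arr[0]=10 > arr[2]=4
(0, 3): arr[0]=10 > arr[3]=5
(1, 2): arr[1]=10 > arr[2]=4
(1, 3): arr[1]=10 > arr[3]=5

Total inversions: 4

The array has 4 inversion(s): (0,2), (0,3), (1,2), (1,3). Each pair (i,j) satisfies i < j and arr[i] > arr[j].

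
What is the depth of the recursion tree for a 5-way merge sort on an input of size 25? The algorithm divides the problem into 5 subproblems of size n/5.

For divide and conquer with division factor 5:

Problem sizes at each level:
Level 0: 25
Level 1: 5
Level 2: 1

The root is level 0 and the size-1 base case is level 2 (the tree spans levels 0 through 2, i.e. 3 levels counting the root), so the depth is the number of divisions: log_5(25) = 2

The recursion tree depth is log_5(25) = 2. At each level, the problem size is divided by 5, so it takes 2 divisions to reduce to a base case of size 1. The algorithm makes 5 recursive calls at each level.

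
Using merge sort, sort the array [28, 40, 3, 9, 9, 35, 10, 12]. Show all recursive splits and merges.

Merge sort trace:

Split: [28, 40, 3, 9, 9, 35, 10, 12] -> [28, 40, 3, 9] and [9, 35, 10, 12]
  Split: [28, 40, 3, 9] -> [28, 40] and [3, 9]
    Split: [28, 40] -> [28] and [40]
    Merge: [28] + [40] -> [28, 40]
    Split: [3, 9] -> [3] and [9]
    Merge: [3] + [9] -> [3, 9]
  Merge: [28, 40] + [3, 9] -> [3, 9, 28, 40]
  Split: [9, 35, 10, 12] -> [9, 35] and [10, 12]
    Split: [9, 35] -> [9] and [35]
    Merge: [9] + [35] -> [9, 35]
    Split: [10, 12] -> [10] and [12]
    Merge: [10] + [12] -> [10, 12]
  Merge: [9, 35] + [10, 12] -> [9, 10, 12, 35]
Merge: [3, 9, 28, 40] + [9, 10, 12, 35] -> [3, 9, 9, 10, 12, 28, 35, 40]

Final sorted array: [3, 9, 9, 10, 12, 28, 35, 40]

The merge sort proceeds by recursively splitting the array and merging sorted halves.
After all merges, the sorted array is [3, 9, 9, 10, 12, 28, 35, 40].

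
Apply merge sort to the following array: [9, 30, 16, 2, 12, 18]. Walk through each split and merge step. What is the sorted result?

Merge sort trace:

Split: [9, 30, 16, 2, 12, 18] -> [9, 30, 16] and [2, 12, 18]
  Split: [9, 30, 16] -> [9] and [30, 16]
    Split: [30, 16] -> [30] and [16]
    Merge: [30] + [16] -> [16, 30]
  Merge: [9] + [16, 30] -> [9, 16, 30]
  Split: [2, 12, 18] -> [2] and [12, 18]
    Split: [12, 18] -> [12] and [18]
    Merge: [12] + [18] -> [12, 18]
  Merge: [2] + [12, 18] -> [2, 12, 18]
Merge: [9, 16, 30] + [2, 12, 18] -> [2, 9, 12, 16, 18, 30]

Final sorted array: [2, 9, 12, 16, 18, 30]

The merge sort proceeds by recursively splitting the array and merging sorted halves.
After all merges, the sorted array is [2, 9, 12, 16, 18, 30].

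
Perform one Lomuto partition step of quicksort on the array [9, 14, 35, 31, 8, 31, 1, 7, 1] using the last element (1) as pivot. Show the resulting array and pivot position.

Lomuto partition with pivot = 1:

Initial array: [9, 14, 35, 31, 8, 31, 1, 7, 1]

arr[0]=9 > 1: no swap
arr[1]=14 > 1: no swap
arr[2]=35 > 1: no swap
arr[3]=31 > 1: no swap
arr[4]=8 > 1: no swap
arr[5]=31 > 1: no swap
arr[6]=1 <= 1: swap with position 0, array becomes [1, 14, 35, 31, 8, 31, 9, 7, 1]
arr[7]=7 > 1: no swap

Place pivot at position 1: [1, 1, 35, 31, 8, 31, 9, 7, 14]
Pivot position: 1

After partitioning with pivot 1, the array becomes [1, 1, 35, 31, 8, 31, 9, 7, 14]. The pivot is placed at index 1. All elements to the left of the pivot are <= 1, and all elements to the right are > 1.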